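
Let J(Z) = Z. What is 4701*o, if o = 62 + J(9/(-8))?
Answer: 2289387/8 ≈ 2.8617e+5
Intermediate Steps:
o = 487/8 (o = 62 + 9/(-8) = 62 + 9*(-⅛) = 62 - 9/8 = 487/8 ≈ 60.875)
4701*o = 4701*(487/8) = 2289387/8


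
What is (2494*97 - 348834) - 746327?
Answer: -853243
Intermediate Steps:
(2494*97 - 348834) - 746327 = (241918 - 348834) - 746327 = -106916 - 746327 = -853243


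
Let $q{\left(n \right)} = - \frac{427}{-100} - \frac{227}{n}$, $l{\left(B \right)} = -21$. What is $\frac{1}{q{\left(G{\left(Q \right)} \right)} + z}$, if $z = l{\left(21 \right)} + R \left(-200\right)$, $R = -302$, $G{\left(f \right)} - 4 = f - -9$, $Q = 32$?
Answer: $\frac{900}{54340403} \approx 1.6562 \cdot 10^{-5}$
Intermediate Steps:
$G{\left(f \right)} = 13 + f$ ($G{\left(f \right)} = 4 + \left(f - -9\right) = 4 + \left(f + 9\right) = 4 + \left(9 + f\right) = 13 + f$)
$q{\left(n \right)} = \frac{427}{100} - \frac{227}{n}$ ($q{\left(n \right)} = \left(-427\right) \left(- \frac{1}{100}\right) - \frac{227}{n} = \frac{427}{100} - \frac{227}{n}$)
$z = 60379$ ($z = -21 - -60400 = -21 + 60400 = 60379$)
$\frac{1}{q{\left(G{\left(Q \right)} \right)} + z} = \frac{1}{\left(\frac{427}{100} - \frac{227}{13 + 32}\right) + 60379} = \frac{1}{\left(\frac{427}{100} - \frac{227}{45}\right) + 60379} = \frac{1}{- \frac{697}{900} + 60379} = \frac{1}{\frac{54340403}{900}} = \frac{900}{54340403}$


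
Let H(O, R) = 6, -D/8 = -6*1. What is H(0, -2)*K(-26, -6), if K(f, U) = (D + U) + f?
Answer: 96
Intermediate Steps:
D = 48 (D = -(-48) = -8*(-6) = 48)
K(f, U) = 48 + U + f (K(f, U) = (48 + U) + f = 48 + U + f)
H(0, -2)*K(-26, -6) = 6*(48 - 6 - 26) = 6*16 = 96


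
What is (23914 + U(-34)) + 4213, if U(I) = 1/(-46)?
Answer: 1293841/46 ≈ 28127.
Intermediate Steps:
U(I) = -1/46
(23914 + U(-34)) + 4213 = (23914 - 1/46) + 4213 = 1100043/46 + 4213 = 1293841/46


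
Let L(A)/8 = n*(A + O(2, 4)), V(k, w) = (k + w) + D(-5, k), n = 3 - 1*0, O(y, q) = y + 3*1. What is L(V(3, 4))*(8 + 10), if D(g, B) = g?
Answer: 3024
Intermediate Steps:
O(y, q) = 3 + y (O(y, q) = y + 3 = 3 + y)
n = 3 (n = 3 + 0 = 3)
V(k, w) = -5 + k + w (V(k, w) = (k + w) - 5 = -5 + k + w)
L(A) = 120 + 24*A (L(A) = 8*(3*(A + (3 + 2))) = 8*(3*(A + 5)) = 8*(3*(5 + A)) = 8*(15 + 3*A) = 120 + 24*A)
L(V(3, 4))*(8 + 10) = (120 + 24*(-5 + 3 + 4))*(8 + 10) = (120 + 24*2)*18 = (120 + 48)*18 = 168*18 = 3024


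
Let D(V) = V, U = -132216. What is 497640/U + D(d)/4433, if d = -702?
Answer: -7368121/1878569 ≈ -3.9222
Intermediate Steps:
497640/U + D(d)/4433 = 497640/(-132216) - 702/4433 = 497640*(-1/132216) - 702*1/4433 = -20735/5509 - 54/341 = -7368121/1878569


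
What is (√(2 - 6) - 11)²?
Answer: 117 - 44*I ≈ 117.0 - 44.0*I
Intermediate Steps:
(√(2 - 6) - 11)² = (√(-4) - 11)² = (2*I - 11)² = (-11 + 2*I)²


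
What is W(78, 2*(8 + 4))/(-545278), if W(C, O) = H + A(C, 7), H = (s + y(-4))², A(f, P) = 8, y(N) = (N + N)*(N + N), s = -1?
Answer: -3977/545278 ≈ -0.0072935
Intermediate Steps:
y(N) = 4*N² (y(N) = (2*N)*(2*N) = 4*N²)
H = 3969 (H = (-1 + 4*(-4)²)² = (-1 + 4*16)² = (-1 + 64)² = 63² = 3969)
W(C, O) = 3977 (W(C, O) = 3969 + 8 = 3977)
W(78, 2*(8 + 4))/(-545278) = 3977/(-545278) = 3977*(-1/545278) = -3977/545278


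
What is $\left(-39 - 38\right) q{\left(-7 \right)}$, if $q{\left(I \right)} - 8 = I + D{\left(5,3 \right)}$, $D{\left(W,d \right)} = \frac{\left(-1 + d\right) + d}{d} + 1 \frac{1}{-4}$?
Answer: $- \frac{2233}{12} \approx -186.08$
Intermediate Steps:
$D{\left(W,d \right)} = - \frac{1}{4} + \frac{-1 + 2 d}{d}$ ($D{\left(W,d \right)} = \frac{-1 + 2 d}{d} + 1 \left(- \frac{1}{4}\right) = \frac{-1 + 2 d}{d} - \frac{1}{4} = - \frac{1}{4} + \frac{-1 + 2 d}{d}$)
$q{\left(I \right)} = \frac{113}{12} + I$ ($q{\left(I \right)} = 8 + \left(I + \left(\frac{7}{4} - \frac{1}{3}\right)\right) = 8 + \left(I + \frac{17}{12}\right) = 8 + \left(\frac{17}{12} + I\right) = \frac{113}{12} + I$)
$\left(-39 - 38\right) q{\left(-7 \right)} = \left(-39 - 38\right) \left(\frac{113}{12} - 7\right) = \left(-77\right) \frac{29}{12} = - \frac{2233}{12}$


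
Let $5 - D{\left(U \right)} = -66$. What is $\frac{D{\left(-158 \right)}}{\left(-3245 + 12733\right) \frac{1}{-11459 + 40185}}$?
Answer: $\frac{1019773}{4744} \approx 214.96$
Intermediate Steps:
$D{\left(U \right)} = 71$ ($D{\left(U \right)} = 5 - -66 = 5 + 66 = 71$)
$\frac{D{\left(-158 \right)}}{\left(-3245 + 12733\right) \frac{1}{-11459 + 40185}} = \frac{71}{\left(-3245 + 12733\right) \frac{1}{-11459 + 40185}} = \frac{71}{9488 \cdot \frac{1}{28726}} = \frac{71}{\frac{4744}{14363}} = 71 \cdot \frac{14363}{4744} = \frac{1019773}{4744}$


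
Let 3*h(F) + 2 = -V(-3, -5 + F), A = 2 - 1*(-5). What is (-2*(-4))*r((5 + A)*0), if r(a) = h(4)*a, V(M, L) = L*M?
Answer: 0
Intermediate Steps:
A = 7 (A = 2 + 5 = 7)
h(F) = -17/3 + F (h(F) = -⅔ + (-(-5 + F)*(-3))/3 = -⅔ + (-(15 - 3*F))/3 = -⅔ + (-15 + 3*F)/3 = -⅔ + (-5 + F) = -17/3 + F)
r(a) = -5*a/3 (r(a) = (-17/3 + 4)*a = -5*a/3)
(-2*(-4))*r((5 + A)*0) = (-2*(-4))*(-5*(5 + 7)*0/3) = 8*(-20*0) = 8*(-5/3*0) = 8*0 = 0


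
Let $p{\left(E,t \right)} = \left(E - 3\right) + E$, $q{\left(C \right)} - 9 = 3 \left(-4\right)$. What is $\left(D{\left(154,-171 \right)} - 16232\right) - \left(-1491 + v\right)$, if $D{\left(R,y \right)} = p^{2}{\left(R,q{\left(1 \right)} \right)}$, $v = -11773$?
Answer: $90057$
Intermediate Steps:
$q{\left(C \right)} = -3$ ($q{\left(C \right)} = 9 + 3 \left(-4\right) = 9 - 12 = -3$)
$p{\left(E,t \right)} = -3 + 2 E$ ($p{\left(E,t \right)} = \left(-3 + E\right) + E = -3 + 2 E$)
$D{\left(R,y \right)} = \left(-3 + 2 R\right)^{2}$
$\left(D{\left(154,-171 \right)} - 16232\right) - \left(-1491 + v\right) = \left(\left(-3 + 2 \cdot 154\right)^{2} - 16232\right) + \left(1491 - -11773\right) = \left(\left(-3 + 308\right)^{2} - 16232\right) + \left(1491 + 11773\right) = \left(305^{2} - 16232\right) + 13264 = \left(93025 - 16232\right) + 13264 = 76793 + 13264 = 90057$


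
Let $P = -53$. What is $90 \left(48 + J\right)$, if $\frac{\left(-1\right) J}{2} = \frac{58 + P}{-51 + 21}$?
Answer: $4350$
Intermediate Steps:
$J = \frac{1}{3}$ ($J = - 2 \frac{58 - 53}{-51 + 21} = - 2 \frac{5}{-30} = - 2 \cdot 5 \left(- \frac{1}{30}\right) = \left(-2\right) \left(- \frac{1}{6}\right) = \frac{1}{3} \approx 0.33333$)
$90 \left(48 + J\right) = 90 \left(48 + \frac{1}{3}\right) = 90 \cdot \frac{145}{3} = 4350$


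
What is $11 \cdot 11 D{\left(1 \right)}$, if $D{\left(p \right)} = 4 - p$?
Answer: $363$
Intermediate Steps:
$11 \cdot 11 D{\left(1 \right)} = 11 \cdot 11 \left(4 - 1\right) = 121 \left(4 - 1\right) = 121 \cdot 3 = 363$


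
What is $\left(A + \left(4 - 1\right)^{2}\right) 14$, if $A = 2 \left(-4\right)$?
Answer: $14$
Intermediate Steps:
$A = -8$
$\left(A + \left(4 - 1\right)^{2}\right) 14 = \left(-8 + \left(4 - 1\right)^{2}\right) 14 = \left(-8 + 3^{2}\right) 14 = \left(-8 + 9\right) 14 = 1 \cdot 14 = 14$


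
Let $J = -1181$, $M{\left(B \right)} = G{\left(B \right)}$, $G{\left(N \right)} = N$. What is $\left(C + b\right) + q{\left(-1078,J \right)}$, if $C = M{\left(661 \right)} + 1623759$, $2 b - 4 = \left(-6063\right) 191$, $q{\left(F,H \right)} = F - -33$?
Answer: $\frac{2088721}{2} \approx 1.0444 \cdot 10^{6}$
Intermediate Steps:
$M{\left(B \right)} = B$
$q{\left(F,H \right)} = 33 + F$ ($q{\left(F,H \right)} = F + 33 = 33 + F$)
$b = - \frac{1158029}{2}$ ($b = 2 + \frac{\left(-6063\right) 191}{2} = 2 + \frac{1}{2} \left(-1158033\right) = 2 - \frac{1158033}{2} = - \frac{1158029}{2} \approx -5.7901 \cdot 10^{5}$)
$C = 1624420$ ($C = 661 + 1623759 = 1624420$)
$\left(C + b\right) + q{\left(-1078,J \right)} = \left(1624420 - \frac{1158029}{2}\right) + \left(33 - 1078\right) = \frac{2090811}{2} - 1045 = \frac{2088721}{2}$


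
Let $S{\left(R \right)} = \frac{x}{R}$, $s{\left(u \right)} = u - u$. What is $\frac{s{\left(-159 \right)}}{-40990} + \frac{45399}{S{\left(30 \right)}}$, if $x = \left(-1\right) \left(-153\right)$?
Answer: $\frac{151330}{17} \approx 8901.8$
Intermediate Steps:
$s{\left(u \right)} = 0$
$x = 153$
$S{\left(R \right)} = \frac{153}{R}$
$\frac{s{\left(-159 \right)}}{-40990} + \frac{45399}{S{\left(30 \right)}} = \frac{0}{-40990} + \frac{45399}{153 \cdot \frac{1}{30}} = 0 \left(- \frac{1}{40990}\right) + \frac{45399}{153 \cdot \frac{1}{30}} = 0 + \frac{45399}{\frac{51}{10}} = 0 + 45399 \cdot \frac{10}{51} = 0 + \frac{151330}{17} = \frac{151330}{17}$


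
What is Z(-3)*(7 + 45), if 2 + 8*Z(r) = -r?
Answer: 13/2 ≈ 6.5000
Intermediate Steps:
Z(r) = -¼ - r/8 (Z(r) = -¼ + (-r)/8 = -¼ - r/8)
Z(-3)*(7 + 45) = (-¼ - ⅛*(-3))*(7 + 45) = (-¼ + 3/8)*52 = (⅛)*52 = 13/2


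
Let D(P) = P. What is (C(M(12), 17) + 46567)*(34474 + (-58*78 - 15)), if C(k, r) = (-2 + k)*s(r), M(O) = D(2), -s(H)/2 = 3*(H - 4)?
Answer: 1393983145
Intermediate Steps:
s(H) = 24 - 6*H (s(H) = -6*(H - 4) = -6*(-4 + H) = -2*(-12 + 3*H) = 24 - 6*H)
M(O) = 2
C(k, r) = (-2 + k)*(24 - 6*r)
(C(M(12), 17) + 46567)*(34474 + (-58*78 - 15)) = (-6*(-4 + 17)*(-2 + 2) + 46567)*(34474 + (-58*78 - 15)) = (-6*13*0 + 46567)*(34474 + (-4524 - 15)) = (0 + 46567)*(34474 - 4539) = 46567*29935 = 1393983145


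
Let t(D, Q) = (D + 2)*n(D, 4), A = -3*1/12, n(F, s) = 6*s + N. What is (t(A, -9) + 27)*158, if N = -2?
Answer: 10349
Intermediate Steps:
n(F, s) = -2 + 6*s (n(F, s) = 6*s - 2 = -2 + 6*s)
A = -1/4 (A = -3*1/12 = -1/4 ≈ -0.25000)
t(D, Q) = 44 + 22*D (t(D, Q) = (D + 2)*(-2 + 6*4) = (2 + D)*(-2 + 24) = (2 + D)*22 = 44 + 22*D)
(t(A, -9) + 27)*158 = ((44 + 22*(-1/4)) + 27)*158 = ((44 - 11/2) + 27)*158 = (77/2 + 27)*158 = (131/2)*158 = 10349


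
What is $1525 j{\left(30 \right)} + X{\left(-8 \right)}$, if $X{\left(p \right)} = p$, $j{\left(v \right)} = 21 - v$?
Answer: $-13733$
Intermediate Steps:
$1525 j{\left(30 \right)} + X{\left(-8 \right)} = 1525 \left(21 - 30\right) - 8 = 1525 \left(-9\right) - 8 = -13725 - 8 = -13733$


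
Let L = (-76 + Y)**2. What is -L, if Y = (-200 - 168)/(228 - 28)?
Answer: -3786916/625 ≈ -6059.1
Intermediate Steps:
Y = -46/25 (Y = -368/200 = -368*1/200 = -46/25 ≈ -1.8400)
L = 3786916/625 (L = (-76 - 46/25)**2 = (-1946/25)**2 = 3786916/625 ≈ 6059.1)
-L = -1*3786916/625 = -3786916/625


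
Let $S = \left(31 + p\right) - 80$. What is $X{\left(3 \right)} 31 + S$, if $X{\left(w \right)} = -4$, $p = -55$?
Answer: $-228$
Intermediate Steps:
$S = -104$ ($S = \left(31 - 55\right) - 80 = -24 - 80 = -104$)
$X{\left(3 \right)} 31 + S = \left(-4\right) 31 - 104 = -124 - 104 = -228$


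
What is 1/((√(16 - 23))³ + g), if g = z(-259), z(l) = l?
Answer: I/(7*(√7 - 37*I)) ≈ -0.0038414 + 0.00027468*I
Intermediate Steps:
g = -259
1/((√(16 - 23))³ + g) = 1/((√(16 - 23))³ - 259) = 1/((√(-7))³ - 259) = 1/((I*√7)³ - 259) = 1/(-7*I*√7 - 259) = 1/(-259 - 7*I*√7)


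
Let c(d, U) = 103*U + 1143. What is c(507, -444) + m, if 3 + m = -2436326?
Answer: -2480918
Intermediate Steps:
m = -2436329 (m = -3 - 2436326 = -2436329)
c(d, U) = 1143 + 103*U
c(507, -444) + m = (1143 + 103*(-444)) - 2436329 = (1143 - 45732) - 2436329 = -44589 - 2436329 = -2480918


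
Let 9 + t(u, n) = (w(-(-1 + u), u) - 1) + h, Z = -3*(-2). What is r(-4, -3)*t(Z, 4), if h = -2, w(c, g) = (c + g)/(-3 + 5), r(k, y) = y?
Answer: 69/2 ≈ 34.500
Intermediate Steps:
Z = 6
w(c, g) = c/2 + g/2 (w(c, g) = (c + g)/2 = (c + g)*(1/2) = c/2 + g/2)
t(u, n) = -23/2 (t(u, n) = -9 + ((((-(-1 + u))/2 + u/2) - 1) - 2) = -9 + ((((1 - u)/2 + u/2) - 1) - 2) = -9 + ((((1/2 - u/2) + u/2) - 1) - 2) = -9 + ((1/2 - 1) - 2) = -9 + (-1/2 - 2) = -9 - 5/2 = -23/2)
r(-4, -3)*t(Z, 4) = -3*(-23/2) = 69/2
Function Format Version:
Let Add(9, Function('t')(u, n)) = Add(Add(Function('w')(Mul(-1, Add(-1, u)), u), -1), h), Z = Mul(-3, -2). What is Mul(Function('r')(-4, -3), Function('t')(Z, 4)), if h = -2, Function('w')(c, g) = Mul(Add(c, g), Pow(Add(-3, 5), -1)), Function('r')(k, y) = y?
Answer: Rational(69, 2) ≈ 34.500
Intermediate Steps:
Z = 6
Function('w')(c, g) = Add(Mul(Rational(1, 2), c), Mul(Rational(1, 2), g)) (Function('w')(c, g) = Mul(Add(c, g), Pow(2, -1)) = Mul(Add(c, g), Rational(1, 2)) = Add(Mul(Rational(1, 2), c), Mul(Rational(1, 2), g)))
Function('t')(u, n) = Rational(-23, 2) (Function('t')(u, n) = Add(-9, Add(Add(Add(Mul(Rational(1, 2), Mul(-1, Add(-1, u))), Mul(Rational(1, 2), u)), -1), -2)) = Add(-9, Add(Add(Add(Mul(Rational(1, 2), Add(1, Mul(-1, u))), Mul(Rational(1, 2), u)), -1), -2)) = Add(-9, Add(Add(Add(Add(Rational(1, 2), Mul(Rational(-1, 2), u)), Mul(Rational(1, 2), u)), -1), -2)) = Add(-9, Add(Add(Rational(1, 2), -1), -2)) = Add(-9, Add(Rational(-1, 2), -2)) = Add(-9, Rational(-5, 2)) = Rational(-23, 2))
Mul(Function('r')(-4, -3), Function('t')(Z, 4)) = Mul(-3, Rational(-23, 2)) = Rational(69, 2)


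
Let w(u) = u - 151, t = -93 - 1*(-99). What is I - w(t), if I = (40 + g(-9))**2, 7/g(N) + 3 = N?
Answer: 244609/144 ≈ 1698.7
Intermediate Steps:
t = 6 (t = -93 + 99 = 6)
g(N) = 7/(-3 + N)
w(u) = -151 + u
I = 223729/144 (I = (40 + 7/(-3 - 9))**2 = (40 + 7/(-12))**2 = (40 + 7*(-1/12))**2 = (40 - 7/12)**2 = (473/12)**2 = 223729/144 ≈ 1553.7)
I - w(t) = 223729/144 - (-151 + 6) = 223729/144 - 1*(-145) = 223729/144 + 145 = 244609/144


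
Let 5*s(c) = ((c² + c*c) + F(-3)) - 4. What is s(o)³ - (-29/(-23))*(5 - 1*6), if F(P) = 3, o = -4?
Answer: 688818/2875 ≈ 239.59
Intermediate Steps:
s(c) = -⅕ + 2*c²/5 (s(c) = (((c² + c*c) + 3) - 4)/5 = (((c² + c²) + 3) - 4)/5 = ((2*c² + 3) - 4)/5 = ((3 + 2*c²) - 4)/5 = (-1 + 2*c²)/5 = -⅕ + 2*c²/5)
s(o)³ - (-29/(-23))*(5 - 1*6) = (-⅕ + (⅖)*(-4)²)³ - (-29/(-23))*(5 - 1*6) = (-⅕ + (⅖)*16)³ - (-29*(-1/23))*(5 - 6) = (-⅕ + 32/5)³ - 29*(-1)/23 = (31/5)³ - 1*(-29/23) = 29791/125 + 29/23 = 688818/2875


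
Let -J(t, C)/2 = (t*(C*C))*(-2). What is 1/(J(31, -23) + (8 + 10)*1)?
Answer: 1/65614 ≈ 1.5241e-5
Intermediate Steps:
J(t, C) = 4*t*C² (J(t, C) = -2*t*(C*C)*(-2) = -2*t*C²*(-2) = -(-4)*t*C² = 4*t*C²)
1/(J(31, -23) + (8 + 10)*1) = 1/(4*31*(-23)² + (8 + 10)*1) = 1/(4*31*529 + 18*1) = 1/(65596 + 18) = 1/65614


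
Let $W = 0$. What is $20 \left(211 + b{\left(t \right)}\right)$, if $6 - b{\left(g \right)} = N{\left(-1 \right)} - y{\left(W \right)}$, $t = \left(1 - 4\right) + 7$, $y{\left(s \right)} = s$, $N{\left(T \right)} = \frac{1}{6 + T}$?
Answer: $4336$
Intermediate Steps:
$t = 4$ ($t = -3 + 7 = 4$)
$b{\left(g \right)} = \frac{29}{5}$ ($b{\left(g \right)} = 6 - \left(\frac{1}{6 - 1} - 0\right) = 6 - \left(\frac{1}{5} + 0\right) = 6 - \frac{1}{5} = \frac{29}{5}$)
$20 \left(211 + b{\left(t \right)}\right) = 20 \left(211 + \frac{29}{5}\right) = 20 \cdot \frac{1084}{5} = 4336$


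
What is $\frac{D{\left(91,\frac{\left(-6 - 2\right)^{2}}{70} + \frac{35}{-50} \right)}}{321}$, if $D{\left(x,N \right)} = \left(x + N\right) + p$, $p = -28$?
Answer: $\frac{295}{1498} \approx 0.19693$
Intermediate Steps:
$D{\left(x,N \right)} = -28 + N + x$ ($D{\left(x,N \right)} = \left(x + N\right) - 28 = \left(N + x\right) - 28 = -28 + N + x$)
$\frac{D{\left(91,\frac{\left(-6 - 2\right)^{2}}{70} + \frac{35}{-50} \right)}}{321} = \frac{-28 + \left(\frac{\left(-6 - 2\right)^{2}}{70} + \frac{35}{-50}\right) + 91}{321} = \left(-28 + \left(\left(-8\right)^{2} \cdot \frac{1}{70} + 35 \left(- \frac{1}{50}\right)\right) + 91\right) \frac{1}{321} = \left(-28 + \left(64 \cdot \frac{1}{70} - \frac{7}{10}\right) + 91\right) \frac{1}{321} = \left(-28 + \left(\frac{32}{35} - \frac{7}{10}\right) + 91\right) \frac{1}{321} = \left(-28 + \frac{3}{14} + 91\right) \frac{1}{321} = \frac{885}{14} \cdot \frac{1}{321} = \frac{295}{1498}$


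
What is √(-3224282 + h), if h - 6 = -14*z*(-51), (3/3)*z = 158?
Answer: 2*I*√777866 ≈ 1763.9*I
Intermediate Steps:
z = 158
h = 112818 (h = 6 - 14*158*(-51) = 6 - 2212*(-51) = 6 + 112812 = 112818)
√(-3224282 + h) = √(-3224282 + 112818) = √(-3111464) = 2*I*√777866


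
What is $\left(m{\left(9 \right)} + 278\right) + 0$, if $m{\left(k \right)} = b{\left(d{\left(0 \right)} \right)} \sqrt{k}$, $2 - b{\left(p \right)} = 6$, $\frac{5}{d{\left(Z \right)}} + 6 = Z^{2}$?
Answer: $266$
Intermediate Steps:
$d{\left(Z \right)} = \frac{5}{-6 + Z^{2}}$
$b{\left(p \right)} = -4$ ($b{\left(p \right)} = 2 - 6 = -4$)
$m{\left(k \right)} = - 4 \sqrt{k}$
$\left(m{\left(9 \right)} + 278\right) + 0 = \left(- 4 \sqrt{9} + 278\right) + 0 = \left(\left(-4\right) 3 + 278\right) + 0 = \left(-12 + 278\right) + 0 = 266 + 0 = 266$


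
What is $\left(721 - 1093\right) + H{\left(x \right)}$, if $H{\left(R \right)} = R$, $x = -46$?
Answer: $-418$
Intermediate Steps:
$\left(721 - 1093\right) + H{\left(x \right)} = \left(721 - 1093\right) - 46 = -372 - 46 = -418$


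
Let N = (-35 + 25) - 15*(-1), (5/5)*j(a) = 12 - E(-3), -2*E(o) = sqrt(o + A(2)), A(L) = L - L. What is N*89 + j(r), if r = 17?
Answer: 457 + I*sqrt(3)/2 ≈ 457.0 + 0.86602*I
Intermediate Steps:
A(L) = 0
E(o) = -sqrt(o)/2 (E(o) = -sqrt(o + 0)/2 = -sqrt(o)/2)
j(a) = 12 + I*sqrt(3)/2 (j(a) = 12 - (-1)*sqrt(-3)/2 = 12 - (-1)*I*sqrt(3)/2 = 12 + I*sqrt(3)/2)
N = 5 (N = -10 + 15 = 5)
N*89 + j(r) = 5*89 + (12 + I*sqrt(3)/2) = 445 + (12 + I*sqrt(3)/2) = 457 + I*sqrt(3)/2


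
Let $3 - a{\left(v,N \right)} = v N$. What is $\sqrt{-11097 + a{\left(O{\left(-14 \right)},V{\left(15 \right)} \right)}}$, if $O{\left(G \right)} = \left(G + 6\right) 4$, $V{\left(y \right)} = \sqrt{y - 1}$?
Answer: $\sqrt{-11094 + 32 \sqrt{14}} \approx 104.76 i$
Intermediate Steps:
$V{\left(y \right)} = \sqrt{-1 + y}$
$O{\left(G \right)} = 24 + 4 G$ ($O{\left(G \right)} = \left(6 + G\right) 4 = 24 + 4 G$)
$a{\left(v,N \right)} = 3 - N v$ ($a{\left(v,N \right)} = 3 - v N = 3 - N v$)
$\sqrt{-11097 + a{\left(O{\left(-14 \right)},V{\left(15 \right)} \right)}} = \sqrt{-11097 - \left(-3 + \sqrt{-1 + 15} \left(24 + 4 \left(-14\right)\right)\right)} = \sqrt{-11097 - \left(-3 + \sqrt{14} \left(24 - 56\right)\right)} = \sqrt{-11097 - \left(-3 + \sqrt{14} \left(-32\right)\right)} = \sqrt{-11097 + \left(3 + 32 \sqrt{14}\right)} = \sqrt{-11094 + 32 \sqrt{14}}$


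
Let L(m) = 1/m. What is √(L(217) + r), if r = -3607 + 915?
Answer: 3*I*√14084819/217 ≈ 51.884*I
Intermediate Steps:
r = -2692
√(L(217) + r) = √(1/217 - 2692) = √(-584163/217) = 3*I*√14084819/217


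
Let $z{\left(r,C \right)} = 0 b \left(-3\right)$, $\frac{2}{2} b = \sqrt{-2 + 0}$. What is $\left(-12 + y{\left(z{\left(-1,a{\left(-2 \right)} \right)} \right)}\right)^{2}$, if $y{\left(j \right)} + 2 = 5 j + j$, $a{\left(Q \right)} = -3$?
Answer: $196$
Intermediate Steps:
$b = i \sqrt{2}$ ($b = \sqrt{-2 + 0} = \sqrt{-2} = i \sqrt{2} \approx 1.4142 i$)
$z{\left(r,C \right)} = 0$ ($z{\left(r,C \right)} = 0 i \sqrt{2} \left(-3\right) = 0 \left(-3\right) = 0$)
$y{\left(j \right)} = -2 + 6 j$ ($y{\left(j \right)} = -2 + \left(5 j + j\right) = -2 + 6 j$)
$\left(-12 + y{\left(z{\left(-1,a{\left(-2 \right)} \right)} \right)}\right)^{2} = \left(-12 + \left(-2 + 6 \cdot 0\right)\right)^{2} = \left(-12 + \left(-2 + 0\right)\right)^{2} = \left(-12 - 2\right)^{2} = \left(-14\right)^{2} = 196$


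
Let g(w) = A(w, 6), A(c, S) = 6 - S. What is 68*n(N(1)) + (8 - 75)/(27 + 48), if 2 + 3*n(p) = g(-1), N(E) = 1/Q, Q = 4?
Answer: -3467/75 ≈ -46.227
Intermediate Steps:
N(E) = 1/4
g(w) = 0 (g(w) = 6 - 1*6 = 6 - 6 = 0)
n(p) = -2/3 (n(p) = -2/3 + (1/3)*0 = -2/3 + 0 = -2/3)
68*n(N(1)) + (8 - 75)/(27 + 48) = 68*(-2/3) + (8 - 75)/(27 + 48) = -136/3 - 67/75 = -3467/75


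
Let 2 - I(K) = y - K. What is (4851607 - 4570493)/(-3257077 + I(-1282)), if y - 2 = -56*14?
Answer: -281114/3257575 ≈ -0.086295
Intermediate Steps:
y = -782 (y = 2 - 56*14 = 2 - 784 = -782)
I(K) = 784 + K (I(K) = 2 - (-782 - K) = 2 + (782 + K) = 784 + K)
(4851607 - 4570493)/(-3257077 + I(-1282)) = (4851607 - 4570493)/(-3257077 + (784 - 1282)) = 281114/(-3257077 - 498) = 281114/(-3257575) = 281114*(-1/3257575) = -281114/3257575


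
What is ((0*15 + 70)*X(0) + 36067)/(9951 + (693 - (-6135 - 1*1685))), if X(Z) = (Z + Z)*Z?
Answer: 36067/18464 ≈ 1.9534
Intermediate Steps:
X(Z) = 2*Z² (X(Z) = (2*Z)*Z = 2*Z²)
((0*15 + 70)*X(0) + 36067)/(9951 + (693 - (-6135 - 1*1685))) = ((0*15 + 70)*(2*0²) + 36067)/(9951 + (693 - (-6135 - 1*1685))) = ((0 + 70)*(2*0) + 36067)/(9951 + (693 - (-6135 - 1685))) = (70*0 + 36067)/(9951 + (693 - 1*(-7820))) = (0 + 36067)/(9951 + (693 + 7820)) = 36067/(9951 + 8513) = 36067/18464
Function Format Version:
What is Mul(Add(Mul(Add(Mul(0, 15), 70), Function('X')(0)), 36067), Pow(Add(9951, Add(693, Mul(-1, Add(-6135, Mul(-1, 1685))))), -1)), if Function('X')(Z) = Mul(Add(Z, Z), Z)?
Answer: Rational(36067, 18464) ≈ 1.9534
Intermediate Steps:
Function('X')(Z) = Mul(2, Pow(Z, 2)) (Function('X')(Z) = Mul(Mul(2, Z), Z) = Mul(2, Pow(Z, 2)))
Mul(Add(Mul(Add(Mul(0, 15), 70), Function('X')(0)), 36067), Pow(Add(9951, Add(693, Mul(-1, Add(-6135, Mul(-1, 1685))))), -1)) = Mul(Add(Mul(Add(Mul(0, 15), 70), Mul(2, Pow(0, 2))), 36067), Pow(Add(9951, Add(693, Mul(-1, Add(-6135, Mul(-1, 1685))))), -1)) = Mul(Add(Mul(Add(0, 70), Mul(2, 0)), 36067), Pow(Add(9951, Add(693, Mul(-1, Add(-6135, -1685)))), -1)) = Mul(Add(Mul(70, 0), 36067), Pow(Add(9951, Add(693, Mul(-1, -7820))), -1)) = Mul(Add(0, 36067), Pow(Add(9951, Add(693, 7820)), -1)) = Mul(36067, Pow(Add(9951, 8513), -1)) = Mul(36067, Pow(18464, -1)) = Mul(36067, Rational(1, 18464)) = Rational(36067, 18464)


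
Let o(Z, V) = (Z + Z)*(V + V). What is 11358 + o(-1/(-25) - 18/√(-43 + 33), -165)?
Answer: 56658/5 - 1188*I*√10 ≈ 11332.0 - 3756.8*I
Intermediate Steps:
o(Z, V) = 4*V*Z (o(Z, V) = (2*Z)*(2*V) = 4*V*Z)
11358 + o(-1/(-25) - 18/√(-43 + 33), -165) = 11358 + 4*(-165)*(-1/(-25) - 18/√(-43 + 33)) = 11358 + 4*(-165)*(-1*(-1/25) - 18*(-I*√10/10)) = 11358 + 4*(-165)*(1/25 - 18*(-I*√10/10)) = 11358 + 4*(-165)*(1/25 - (-9)*I*√10/5) = 11358 + 4*(-165)*(1/25 + 9*I*√10/5) = 11358 + (-132/5 - 1188*I*√10) = 56658/5 - 1188*I*√10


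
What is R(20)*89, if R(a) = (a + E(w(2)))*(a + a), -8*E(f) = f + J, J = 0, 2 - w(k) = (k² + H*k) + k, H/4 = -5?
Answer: 55180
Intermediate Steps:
H = -20 (H = 4*(-5) = -20)
w(k) = 2 - k² + 19*k (w(k) = 2 - ((k² - 20*k) + k) = 2 - (k² - 19*k) = 2 + (-k² + 19*k) = 2 - k² + 19*k)
E(f) = -f/8 (E(f) = -(f + 0)/8 = -f/8)
R(a) = 2*a*(-9/2 + a) (R(a) = (a - (2 - 1*2² + 19*2)/8)*(a + a) = (a - (2 - 1*4 + 38)/8)*(2*a) = (a - (2 - 4 + 38)/8)*(2*a) = (a - ⅛*36)*(2*a) = (a - 9/2)*(2*a) = (-9/2 + a)*(2*a) = 2*a*(-9/2 + a))
R(20)*89 = (20*(-9 + 2*20))*89 = (20*(-9 + 40))*89 = (20*31)*89 = 620*89 = 55180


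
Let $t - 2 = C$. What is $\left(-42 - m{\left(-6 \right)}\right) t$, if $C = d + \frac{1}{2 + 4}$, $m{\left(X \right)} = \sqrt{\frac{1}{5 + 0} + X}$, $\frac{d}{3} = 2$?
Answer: $-343 - \frac{49 i \sqrt{145}}{30} \approx -343.0 - 19.668 i$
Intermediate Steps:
$d = 6$ ($d = 3 \cdot 2 = 6$)
$m{\left(X \right)} = \sqrt{\frac{1}{5} + X}$
$C = \frac{37}{6}$ ($C = 6 + \frac{1}{2 + 4} = 6 + \frac{1}{6} = \frac{37}{6} \approx 6.1667$)
$t = \frac{49}{6}$ ($t = 2 + \frac{37}{6} = \frac{49}{6} \approx 8.1667$)
$\left(-42 - m{\left(-6 \right)}\right) t = \left(-42 - \frac{\sqrt{5 + 25 \left(-6\right)}}{5}\right) \frac{49}{6} = \left(-42 - \frac{\sqrt{5 - 150}}{5}\right) \frac{49}{6} = \left(-42 - \frac{\sqrt{-145}}{5}\right) \frac{49}{6} = \left(-42 - \frac{i \sqrt{145}}{5}\right) \frac{49}{6} = -343 - \frac{49 i \sqrt{145}}{30}$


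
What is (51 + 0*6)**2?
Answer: 2601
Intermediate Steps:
(51 + 0*6)**2 = (51 + 0)**2 = 51**2 = 2601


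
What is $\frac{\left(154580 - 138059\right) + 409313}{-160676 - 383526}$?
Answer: $- \frac{212917}{272101} \approx -0.78249$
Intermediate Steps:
$\frac{\left(154580 - 138059\right) + 409313}{-160676 - 383526} = \frac{16521 + 409313}{-544202} = 425834 \left(- \frac{1}{544202}\right) = - \frac{212917}{272101}$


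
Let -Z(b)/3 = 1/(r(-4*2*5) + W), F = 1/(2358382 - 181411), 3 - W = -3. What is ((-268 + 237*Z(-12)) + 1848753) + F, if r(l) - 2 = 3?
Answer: 44263532801915/23946681 ≈ 1.8484e+6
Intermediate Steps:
r(l) = 5 (r(l) = 2 + 3 = 5)
W = 6 (W = 3 - 1*(-3) = 3 + 3 = 6)
F = 1/2176971 ≈ 4.5935e-7
Z(b) = -3/11 (Z(b) = -3/(5 + 6) = -3/11)
((-268 + 237*Z(-12)) + 1848753) + F = ((-268 + 237*(-3/11)) + 1848753) + 1/2176971 = ((-268 - 711/11) + 1848753) + 1/2176971 = (-3659/11 + 1848753) + 1/2176971 = 20332624/11 + 1/2176971 = 44263532801915/23946681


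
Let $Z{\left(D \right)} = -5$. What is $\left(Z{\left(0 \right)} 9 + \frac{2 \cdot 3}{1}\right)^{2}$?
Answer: $1521$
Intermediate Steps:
$\left(Z{\left(0 \right)} 9 + \frac{2 \cdot 3}{1}\right)^{2} = \left(\left(-5\right) 9 + \frac{2 \cdot 3}{1}\right)^{2} = \left(-45 + 6 \cdot 1\right)^{2} = \left(-45 + 6\right)^{2} = \left(-39\right)^{2} = 1521$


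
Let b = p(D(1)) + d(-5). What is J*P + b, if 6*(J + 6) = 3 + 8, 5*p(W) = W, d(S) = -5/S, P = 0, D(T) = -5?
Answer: 0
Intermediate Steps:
p(W) = W/5
J = -25/6 (J = -6 + (3 + 8)/6 = -6 + (1/6)*11 = -6 + 11/6 = -25/6 ≈ -4.1667)
b = 0 (b = (1/5)*(-5) - 5/(-5) = -1 - 5*(-1/5) = -1 + 1 = 0)
J*P + b = -25/6*0 + 0 = 0 + 0 = 0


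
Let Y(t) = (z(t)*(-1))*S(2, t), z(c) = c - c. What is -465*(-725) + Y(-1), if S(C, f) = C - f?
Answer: 337125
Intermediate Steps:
z(c) = 0
Y(t) = 0 (Y(t) = (0*(-1))*(2 - t) = 0*(2 - t) = 0)
-465*(-725) + Y(-1) = -465*(-725) + 0 = 337125 + 0 = 337125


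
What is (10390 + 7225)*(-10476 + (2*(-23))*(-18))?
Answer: -169949520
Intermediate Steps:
(10390 + 7225)*(-10476 + (2*(-23))*(-18)) = 17615*(-10476 - 46*(-18)) = 17615*(-10476 + 828) = 17615*(-9648) = -169949520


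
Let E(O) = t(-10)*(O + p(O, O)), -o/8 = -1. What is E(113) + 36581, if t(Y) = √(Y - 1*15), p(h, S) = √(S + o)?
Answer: 36581 + 620*I ≈ 36581.0 + 620.0*I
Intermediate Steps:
o = 8 (o = -8*(-1) = 8)
p(h, S) = √(8 + S) (p(h, S) = √(S + 8) = √(8 + S))
t(Y) = √(-15 + Y) (t(Y) = √(Y - 15) = √(-15 + Y))
E(O) = 5*I*(O + √(8 + O)) (E(O) = √(-15 - 10)*(O + √(8 + O)) = √(-25)*(O + √(8 + O)) = (5*I)*(O + √(8 + O)) = 5*I*(O + √(8 + O)))
E(113) + 36581 = 5*I*(113 + √(8 + 113)) + 36581 = 5*I*(113 + √121) + 36581 = 5*I*(113 + 11) + 36581 = 5*I*124 + 36581 = 620*I + 36581 = 36581 + 620*I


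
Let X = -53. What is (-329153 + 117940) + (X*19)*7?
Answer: -218262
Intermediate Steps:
(-329153 + 117940) + (X*19)*7 = (-329153 + 117940) - 53*19*7 = -211213 - 1007*7 = -211213 - 7049 = -218262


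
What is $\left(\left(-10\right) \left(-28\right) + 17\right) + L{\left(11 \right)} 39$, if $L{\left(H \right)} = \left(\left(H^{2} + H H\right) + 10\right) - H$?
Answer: $9696$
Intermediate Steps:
$L{\left(H \right)} = 10 - H + 2 H^{2}$ ($L{\left(H \right)} = \left(\left(H^{2} + H^{2}\right) + 10\right) - H = \left(2 H^{2} + 10\right) - H = \left(10 + 2 H^{2}\right) - H = 10 - H + 2 H^{2}$)
$\left(\left(-10\right) \left(-28\right) + 17\right) + L{\left(11 \right)} 39 = \left(\left(-10\right) \left(-28\right) + 17\right) + \left(10 - 11 + 2 \cdot 11^{2}\right) 39 = \left(280 + 17\right) + \left(10 - 11 + 2 \cdot 121\right) 39 = 297 + \left(10 - 11 + 242\right) 39 = 297 + 241 \cdot 39 = 297 + 9399 = 9696$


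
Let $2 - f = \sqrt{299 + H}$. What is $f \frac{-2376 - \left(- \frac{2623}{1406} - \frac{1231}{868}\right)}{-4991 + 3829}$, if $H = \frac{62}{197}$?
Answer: $\frac{1447840929}{354528524} - \frac{1447840929 \sqrt{11616105}}{139684238456} \approx -31.243$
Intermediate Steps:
$H = \frac{62}{197}$ ($H = 62 \cdot \frac{1}{197} = \frac{62}{197} \approx 0.31472$)
$f = 2 - \frac{\sqrt{11616105}}{197}$ ($f = 2 - \sqrt{299 + \frac{62}{197}} = 2 - \sqrt{\frac{58965}{197}} = 2 - \frac{\sqrt{11616105}}{197} \approx -15.301$)
$f \frac{-2376 - \left(- \frac{2623}{1406} - \frac{1231}{868}\right)}{-4991 + 3829} = \left(2 - \frac{\sqrt{11616105}}{197}\right) \frac{-2376 - \left(- \frac{2623}{1406} - \frac{1231}{868}\right)}{-4991 + 3829} = \left(2 - \frac{\sqrt{11616105}}{197}\right) \frac{-2376 - - \frac{2003775}{610204}}{-1162} = \left(2 - \frac{\sqrt{11616105}}{197}\right) \left(-2376 + \left(\frac{1231}{868} + \frac{2623}{1406}\right)\right) \left(- \frac{1}{1162}\right) = \left(2 - \frac{\sqrt{11616105}}{197}\right) \left(-2376 + \frac{2003775}{610204}\right) \left(- \frac{1}{1162}\right) = \left(2 - \frac{\sqrt{11616105}}{197}\right) \left(\left(- \frac{1447840929}{610204}\right) \left(- \frac{1}{1162}\right)\right) = \left(2 - \frac{\sqrt{11616105}}{197}\right) \frac{1447840929}{709057048} = \frac{1447840929}{354528524} - \frac{1447840929 \sqrt{11616105}}{139684238456}$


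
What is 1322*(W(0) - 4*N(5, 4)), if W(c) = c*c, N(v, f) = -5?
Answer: 26440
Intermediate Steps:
W(c) = c**2
1322*(W(0) - 4*N(5, 4)) = 1322*(0**2 - 4*(-5)) = 1322*(0 + 20) = 1322*20 = 26440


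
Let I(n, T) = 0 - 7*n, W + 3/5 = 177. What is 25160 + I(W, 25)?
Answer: 119626/5 ≈ 23925.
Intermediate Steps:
W = 882/5 (W = -⅗ + 177 = 882/5 ≈ 176.40)
I(n, T) = -7*n
25160 + I(W, 25) = 25160 - 7*882/5 = 25160 - 6174/5 = 119626/5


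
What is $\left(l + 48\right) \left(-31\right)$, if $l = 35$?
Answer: $-2573$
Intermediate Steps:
$\left(l + 48\right) \left(-31\right) = \left(35 + 48\right) \left(-31\right) = 83 \left(-31\right) = -2573$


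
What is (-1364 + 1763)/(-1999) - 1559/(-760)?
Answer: 2813201/1519240 ≈ 1.8517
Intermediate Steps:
(-1364 + 1763)/(-1999) - 1559/(-760) = 399*(-1/1999) - 1559*(-1/760) = -399/1999 + 1559/760 = 2813201/1519240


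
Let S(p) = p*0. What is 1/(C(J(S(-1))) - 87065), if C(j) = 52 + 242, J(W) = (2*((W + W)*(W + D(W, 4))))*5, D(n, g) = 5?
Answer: -1/86771 ≈ -1.1525e-5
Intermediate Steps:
S(p) = 0
J(W) = 20*W*(5 + W) (J(W) = (2*((W + W)*(W + 5)))*5 = (2*((2*W)*(5 + W)))*5 = (2*(2*W*(5 + W)))*5 = (4*W*(5 + W))*5 = 20*W*(5 + W))
C(j) = 294
1/(C(J(S(-1))) - 87065) = 1/(294 - 87065) = 1/(-86771) = -1/86771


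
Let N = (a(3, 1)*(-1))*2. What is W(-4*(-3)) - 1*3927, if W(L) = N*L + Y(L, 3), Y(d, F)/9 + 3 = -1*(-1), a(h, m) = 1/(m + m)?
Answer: -3957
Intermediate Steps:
a(h, m) = 1/(2*m)
Y(d, F) = -18 (Y(d, F) = -27 + 9*(-1*(-1)) = -27 + 9*1 = -27 + 9 = -18)
N = -1 (N = (((1/2)/1)*(-1))*2 = (((1/2)*1)*(-1))*2 = ((1/2)*(-1))*2 = -1/2*2 = -1)
W(L) = -18 - L (W(L) = -L - 18 = -18 - L)
W(-4*(-3)) - 1*3927 = (-18 - (-4)*(-3)) - 1*3927 = (-18 - 1*12) - 3927 = (-18 - 12) - 3927 = -30 - 3927 = -3957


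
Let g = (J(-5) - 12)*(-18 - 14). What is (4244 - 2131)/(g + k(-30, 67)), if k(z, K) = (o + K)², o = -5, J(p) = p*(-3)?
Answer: 2113/3748 ≈ 0.56377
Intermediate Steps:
J(p) = -3*p
k(z, K) = (-5 + K)²
g = -96 (g = (-3*(-5) - 12)*(-18 - 14) = (15 - 12)*(-32) = 3*(-32) = -96)
(4244 - 2131)/(g + k(-30, 67)) = (4244 - 2131)/(-96 + (-5 + 67)²) = 2113/(-96 + 62²) = 2113/(-96 + 3844) = 2113/3748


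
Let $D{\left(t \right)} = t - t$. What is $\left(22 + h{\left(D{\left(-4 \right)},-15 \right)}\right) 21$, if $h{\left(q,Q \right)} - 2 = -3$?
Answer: $441$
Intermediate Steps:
$D{\left(t \right)} = 0$
$h{\left(q,Q \right)} = -1$ ($h{\left(q,Q \right)} = 2 - 3 = -1$)
$\left(22 + h{\left(D{\left(-4 \right)},-15 \right)}\right) 21 = \left(22 - 1\right) 21 = 21 \cdot 21 = 441$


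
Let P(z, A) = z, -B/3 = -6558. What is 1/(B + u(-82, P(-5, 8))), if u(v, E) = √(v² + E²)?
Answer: 19674/387059527 - √6749/387059527 ≈ 5.0617e-5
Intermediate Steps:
B = 19674 (B = -3*(-6558) = 19674)
u(v, E) = √(E² + v²)
1/(B + u(-82, P(-5, 8))) = 1/(19674 + √((-5)² + (-82)²)) = 1/(19674 + √(25 + 6724)) = 1/(19674 + √6749)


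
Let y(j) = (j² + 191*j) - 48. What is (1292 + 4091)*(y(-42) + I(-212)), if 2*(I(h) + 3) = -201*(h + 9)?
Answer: 151719855/2 ≈ 7.5860e+7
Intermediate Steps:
I(h) = -1815/2 - 201*h/2 (I(h) = -3 + (-201*(h + 9))/2 = -3 + (-201*(9 + h))/2 = -3 + (-1809 - 201*h)/2 = -3 + (-1809/2 - 201*h/2) = -1815/2 - 201*h/2)
y(j) = -48 + j² + 191*j
(1292 + 4091)*(y(-42) + I(-212)) = (1292 + 4091)*((-48 + (-42)² + 191*(-42)) + (-1815/2 - 201/2*(-212))) = 5383*((-48 + 1764 - 8022) + (-1815/2 + 21306)) = 5383*(-6306 + 40797/2) = 5383*(28185/2) = 151719855/2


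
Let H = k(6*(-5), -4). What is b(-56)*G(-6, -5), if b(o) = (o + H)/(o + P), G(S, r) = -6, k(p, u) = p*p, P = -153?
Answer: 5064/209 ≈ 24.230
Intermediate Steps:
k(p, u) = p²
H = 900 (H = (6*(-5))² = (-30)² = 900)
b(o) = (900 + o)/(-153 + o) (b(o) = (o + 900)/(o - 153) = (900 + o)/(-153 + o))
b(-56)*G(-6, -5) = ((900 - 56)/(-153 - 56))*(-6) = (844/(-209))*(-6) = -1/209*844*(-6) = -844/209*(-6) = 5064/209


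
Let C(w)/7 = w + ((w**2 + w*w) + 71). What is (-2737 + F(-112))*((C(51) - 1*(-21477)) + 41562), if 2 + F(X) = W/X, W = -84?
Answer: -1098662571/4 ≈ -2.7467e+8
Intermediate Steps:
C(w) = 497 + 7*w + 14*w**2 (C(w) = 7*(w + ((w**2 + w*w) + 71)) = 7*(w + ((w**2 + w**2) + 71)) = 7*(w + (2*w**2 + 71)) = 7*(w + (71 + 2*w**2)) = 7*(71 + w + 2*w**2) = 497 + 7*w + 14*w**2)
F(X) = -2 - 84/X
(-2737 + F(-112))*((C(51) - 1*(-21477)) + 41562) = (-2737 + (-2 - 84/(-112)))*(((497 + 7*51 + 14*51**2) - 1*(-21477)) + 41562) = (-2737 + (-2 - 84*(-1/112)))*(((497 + 357 + 14*2601) + 21477) + 41562) = (-2737 + (-2 + 3/4))*(((497 + 357 + 36414) + 21477) + 41562) = (-2737 - 5/4)*((37268 + 21477) + 41562) = -10953*(58745 + 41562)/4 = -10953/4*100307 = -1098662571/4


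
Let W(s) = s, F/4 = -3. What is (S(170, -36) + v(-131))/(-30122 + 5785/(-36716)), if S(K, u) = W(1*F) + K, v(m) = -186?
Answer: 1028048/1105965137 ≈ 0.00092955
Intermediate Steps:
F = -12 (F = 4*(-3) = -12)
S(K, u) = -12 + K (S(K, u) = 1*(-12) + K = -12 + K)
(S(170, -36) + v(-131))/(-30122 + 5785/(-36716)) = ((-12 + 170) - 186)/(-30122 + 5785/(-36716)) = (158 - 186)/(-30122 + 5785*(-1/36716)) = -28/(-30122 - 5785/36716) = -28/(-1105965137/36716) = -28*(-36716/1105965137) = 1028048/1105965137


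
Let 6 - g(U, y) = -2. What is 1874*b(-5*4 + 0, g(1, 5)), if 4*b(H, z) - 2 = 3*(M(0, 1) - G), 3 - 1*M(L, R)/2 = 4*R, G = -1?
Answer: -937/2 ≈ -468.50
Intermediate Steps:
M(L, R) = 6 - 8*R
g(U, y) = 8 (g(U, y) = 6 - 1*(-2) = 6 + 2 = 8)
b(H, z) = -¼ (b(H, z) = ½ + (3*((6 - 8*1) - 1*(-1)))/4 = ½ + (3*((6 - 8) + 1))/4 = ½ + (3*(-2 + 1))/4 = ½ + (3*(-1))/4 = ½ + (¼)*(-3) = ½ - ¾ = -¼)
1874*b(-5*4 + 0, g(1, 5)) = 1874*(-¼) = -937/2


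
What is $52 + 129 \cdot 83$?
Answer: $10759$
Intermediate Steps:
$52 + 129 \cdot 83 = 52 + 10707 = 10759$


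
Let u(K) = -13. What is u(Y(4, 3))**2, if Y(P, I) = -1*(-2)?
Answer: 169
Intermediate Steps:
Y(P, I) = 2
u(Y(4, 3))**2 = (-13)**2 = 169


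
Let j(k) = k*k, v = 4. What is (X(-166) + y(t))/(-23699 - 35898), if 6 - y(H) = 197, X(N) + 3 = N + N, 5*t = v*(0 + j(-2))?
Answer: 526/59597 ≈ 0.0088259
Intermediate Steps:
j(k) = k²
t = 16/5 (t = (4*(0 + (-2)²))/5 = (4*(0 + 4))/5 = (4*4)/5 = (⅕)*16 = 16/5 ≈ 3.2000)
X(N) = -3 + 2*N (X(N) = -3 + (N + N) = -3 + 2*N)
y(H) = -191 (y(H) = 6 - 1*197 = 6 - 197 = -191)
(X(-166) + y(t))/(-23699 - 35898) = ((-3 + 2*(-166)) - 191)/(-23699 - 35898) = ((-3 - 332) - 191)/(-59597) = (-335 - 191)*(-1/59597) = -526*(-1/59597) = 526/59597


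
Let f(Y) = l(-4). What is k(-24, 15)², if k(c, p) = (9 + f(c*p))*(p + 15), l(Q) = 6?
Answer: 202500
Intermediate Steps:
f(Y) = 6
k(c, p) = 225 + 15*p (k(c, p) = (9 + 6)*(p + 15) = 15*(15 + p) = 225 + 15*p)
k(-24, 15)² = (225 + 15*15)² = (225 + 225)² = 450² = 202500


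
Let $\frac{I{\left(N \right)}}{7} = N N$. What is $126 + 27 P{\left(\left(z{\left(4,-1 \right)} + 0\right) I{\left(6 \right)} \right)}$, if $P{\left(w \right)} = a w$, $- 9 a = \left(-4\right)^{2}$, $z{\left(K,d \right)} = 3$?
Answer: $-36162$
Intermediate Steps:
$I{\left(N \right)} = 7 N^{2}$ ($I{\left(N \right)} = 7 N N = 7 N^{2}$)
$a = - \frac{16}{9}$ ($a = - \frac{\left(-4\right)^{2}}{9} = \left(- \frac{1}{9}\right) 16 = - \frac{16}{9} \approx -1.7778$)
$P{\left(w \right)} = - \frac{16 w}{9}$
$126 + 27 P{\left(\left(z{\left(4,-1 \right)} + 0\right) I{\left(6 \right)} \right)} = 126 + 27 \left(- \frac{16 \left(3 + 0\right) 7 \cdot 6^{2}}{9}\right) = 126 + 27 \left(- \frac{16 \cdot 3 \cdot 7 \cdot 36}{9}\right) = 126 + 27 \left(- \frac{16 \cdot 3 \cdot 252}{9}\right) = 126 + 27 \left(\left(- \frac{16}{9}\right) 756\right) = 126 + 27 \left(-1344\right) = 126 - 36288 = -36162$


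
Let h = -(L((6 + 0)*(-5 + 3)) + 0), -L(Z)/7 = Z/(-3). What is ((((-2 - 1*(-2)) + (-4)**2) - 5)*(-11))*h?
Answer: -3388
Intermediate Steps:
L(Z) = 7*Z/3 (L(Z) = -7*Z/(-3) = -7*Z*(-1)/3 = -(-7)*Z/3 = 7*Z/3)
h = 28 (h = -(7*((6 + 0)*(-5 + 3))/3 + 0) = -(7*(6*(-2))/3 + 0) = -((7/3)*(-12) + 0) = -(-28 + 0) = -1*(-28) = 28)
((((-2 - 1*(-2)) + (-4)**2) - 5)*(-11))*h = ((((-2 - 1*(-2)) + (-4)**2) - 5)*(-11))*28 = ((((-2 + 2) + 16) - 5)*(-11))*28 = (((0 + 16) - 5)*(-11))*28 = ((16 - 5)*(-11))*28 = (11*(-11))*28 = -121*28 = -3388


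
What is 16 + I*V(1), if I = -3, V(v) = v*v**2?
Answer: 13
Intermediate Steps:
V(v) = v**3
16 + I*V(1) = 16 - 3*1**3 = 16 - 3*1 = 16 - 3 = 13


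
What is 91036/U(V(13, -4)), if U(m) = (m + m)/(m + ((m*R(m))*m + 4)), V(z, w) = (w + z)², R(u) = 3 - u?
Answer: -23290331614/81 ≈ -2.8754e+8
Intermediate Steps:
U(m) = 2*m/(4 + m + m²*(3 - m)) (U(m) = (m + m)/(m + ((m*(3 - m))*m + 4)) = (2*m)/(m + (m²*(3 - m) + 4)) = (2*m)/(m + (4 + m²*(3 - m))) = (2*m)/(4 + m + m²*(3 - m)) = 2*m/(4 + m + m²*(3 - m)))
91036/U(V(13, -4)) = 91036/((2*(-4 + 13)²/(4 + (-4 + 13)² - ((-4 + 13)²)²*(-3 + (-4 + 13)²)))) = 91036/((2*9²/(4 + 9² - (9²)²*(-3 + 9²)))) = 91036/((2*81/(4 + 81 - 1*81²*(-3 + 81)))) = 91036/((2*81/(4 + 81 - 1*6561*78))) = 91036/((2*81/(4 + 81 - 511758))) = 91036/((2*81/(-511673))) = 91036/((2*81*(-1/511673))) = 91036/(-162/511673) = 91036*(-511673/162) = -23290331614/81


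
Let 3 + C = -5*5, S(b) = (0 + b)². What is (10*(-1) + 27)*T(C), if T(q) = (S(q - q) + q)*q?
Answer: 13328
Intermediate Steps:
S(b) = b²
C = -28 (C = -3 - 5*5 = -3 - 25 = -28)
T(q) = q² (T(q) = ((q - q)² + q)*q = (0² + q)*q = (0 + q)*q = q*q = q²)
(10*(-1) + 27)*T(C) = (10*(-1) + 27)*(-28)² = (-10 + 27)*784 = 17*784 = 13328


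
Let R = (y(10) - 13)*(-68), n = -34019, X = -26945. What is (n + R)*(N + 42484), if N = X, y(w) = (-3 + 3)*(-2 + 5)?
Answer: -514884765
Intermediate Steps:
y(w) = 0 (y(w) = 0*3 = 0)
N = -26945
R = 884 (R = (0 - 13)*(-68) = -13*(-68) = 884)
(n + R)*(N + 42484) = (-34019 + 884)*(-26945 + 42484) = -33135*15539 = -514884765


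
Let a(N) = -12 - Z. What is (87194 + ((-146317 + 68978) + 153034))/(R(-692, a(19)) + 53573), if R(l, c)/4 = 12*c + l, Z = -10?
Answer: 162889/50709 ≈ 3.2122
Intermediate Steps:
a(N) = -2 (a(N) = -12 - 1*(-10) = -12 + 10 = -2)
R(l, c) = 4*l + 48*c (R(l, c) = 4*(12*c + l) = 4*(l + 12*c) = 4*l + 48*c)
(87194 + ((-146317 + 68978) + 153034))/(R(-692, a(19)) + 53573) = (87194 + ((-146317 + 68978) + 153034))/((4*(-692) + 48*(-2)) + 53573) = (87194 + (-77339 + 153034))/((-2768 - 96) + 53573) = (87194 + 75695)/(-2864 + 53573) = 162889/50709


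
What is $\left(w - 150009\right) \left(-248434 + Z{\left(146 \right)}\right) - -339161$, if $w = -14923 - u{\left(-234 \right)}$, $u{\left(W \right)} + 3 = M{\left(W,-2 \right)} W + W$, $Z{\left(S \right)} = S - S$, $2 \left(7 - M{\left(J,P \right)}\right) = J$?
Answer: $33707615847$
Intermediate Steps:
$M{\left(J,P \right)} = 7 - \frac{J}{2}$
$Z{\left(S \right)} = 0$
$u{\left(W \right)} = -3 + W + W \left(7 - \frac{W}{2}\right)$ ($u{\left(W \right)} = -3 + \left(\left(7 - \frac{W}{2}\right) W + W\right) = -3 + \left(W \left(7 - \frac{W}{2}\right) + W\right) = -3 + \left(W + W \left(7 - \frac{W}{2}\right)\right) = -3 + W + W \left(7 - \frac{W}{2}\right)$)
$w = 14330$ ($w = -14923 - \left(-3 + 8 \left(-234\right) - \frac{\left(-234\right)^{2}}{2}\right) = -14923 - \left(-3 - 1872 - 27378\right) = -14923 - -29253 = -14923 + 29253 = 14330$)
$\left(w - 150009\right) \left(-248434 + Z{\left(146 \right)}\right) - -339161 = \left(14330 - 150009\right) \left(-248434 + 0\right) - -339161 = \left(-135679\right) \left(-248434\right) + 339161 = 33707276686 + 339161 = 33707615847$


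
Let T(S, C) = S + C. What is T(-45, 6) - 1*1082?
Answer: -1121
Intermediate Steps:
T(S, C) = C + S
T(-45, 6) - 1*1082 = (6 - 45) - 1*1082 = -39 - 1082 = -1121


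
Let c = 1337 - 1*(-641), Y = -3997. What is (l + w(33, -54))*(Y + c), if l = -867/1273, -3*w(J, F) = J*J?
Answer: 934728354/1273 ≈ 7.3427e+5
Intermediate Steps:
w(J, F) = -J**2/3 (w(J, F) = -J*J/3 = -J**2/3)
l = -867/1273 (l = -867*1/1273 = -867/1273 ≈ -0.68107)
c = 1978 (c = 1337 + 641 = 1978)
(l + w(33, -54))*(Y + c) = (-867/1273 - 1/3*33**2)*(-3997 + 1978) = (-867/1273 - 1/3*1089)*(-2019) = (-867/1273 - 363)*(-2019) = -462966/1273*(-2019) = 934728354/1273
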